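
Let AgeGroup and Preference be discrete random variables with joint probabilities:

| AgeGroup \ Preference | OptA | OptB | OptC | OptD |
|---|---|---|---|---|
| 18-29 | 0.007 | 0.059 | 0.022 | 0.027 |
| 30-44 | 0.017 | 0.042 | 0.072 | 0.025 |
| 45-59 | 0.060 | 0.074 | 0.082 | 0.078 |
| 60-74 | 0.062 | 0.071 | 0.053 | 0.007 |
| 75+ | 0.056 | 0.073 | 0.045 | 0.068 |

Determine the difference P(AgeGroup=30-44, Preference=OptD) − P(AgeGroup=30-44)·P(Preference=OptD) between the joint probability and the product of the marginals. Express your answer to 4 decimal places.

-0.0070

P(AgeGroup=30-44) = 0.017 + 0.042 + 0.072 + 0.025 = 0.156.
P(Preference=OptD) = 0.027 + 0.025 + 0.078 + 0.007 + 0.068 = 0.205.
P(AgeGroup=30-44, Preference=OptD) − P(AgeGroup=30-44)P(Preference=OptD) = 0.025 − 0.156×0.205 = -0.0070.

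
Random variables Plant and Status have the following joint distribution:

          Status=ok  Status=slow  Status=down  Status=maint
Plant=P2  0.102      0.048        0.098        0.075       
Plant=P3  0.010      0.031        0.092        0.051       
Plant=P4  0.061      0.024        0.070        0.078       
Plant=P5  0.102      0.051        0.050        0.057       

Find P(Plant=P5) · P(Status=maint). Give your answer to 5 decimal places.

0.06786

P(Plant=P5) = 0.102 + 0.051 + 0.050 + 0.057 = 0.260.
P(Status=maint) = 0.075 + 0.051 + 0.078 + 0.057 = 0.261.
Product: 0.260 × 0.261 = 0.06786.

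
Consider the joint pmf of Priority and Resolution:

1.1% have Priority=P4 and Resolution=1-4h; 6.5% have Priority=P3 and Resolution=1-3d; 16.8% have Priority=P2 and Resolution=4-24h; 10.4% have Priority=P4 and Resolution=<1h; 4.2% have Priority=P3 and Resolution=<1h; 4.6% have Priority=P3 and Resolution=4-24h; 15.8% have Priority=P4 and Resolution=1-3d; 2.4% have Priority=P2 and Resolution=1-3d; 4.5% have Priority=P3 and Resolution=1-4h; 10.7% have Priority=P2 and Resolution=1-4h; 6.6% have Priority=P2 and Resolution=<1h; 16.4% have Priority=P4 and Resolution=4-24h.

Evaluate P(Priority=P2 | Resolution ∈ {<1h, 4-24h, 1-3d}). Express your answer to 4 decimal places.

0.3082

P(Resolution=<1h) = 0.066 + 0.042 + 0.104 = 0.212.
P(Resolution=4-24h) = 0.168 + 0.046 + 0.164 = 0.378.
P(Resolution=1-3d) = 0.024 + 0.065 + 0.158 = 0.247.
P(Resolution ∈ {<1h, 4-24h, 1-3d}) = 0.212 + 0.378 + 0.247 = 0.837; P(Priority=P2, Resolution ∈ {<1h, 4-24h, 1-3d}) = 0.066 + 0.168 + 0.024 = 0.258.
P(Priority=P2 | Resolution ∈ {<1h, 4-24h, 1-3d}) = 0.258/0.837 = 0.3082.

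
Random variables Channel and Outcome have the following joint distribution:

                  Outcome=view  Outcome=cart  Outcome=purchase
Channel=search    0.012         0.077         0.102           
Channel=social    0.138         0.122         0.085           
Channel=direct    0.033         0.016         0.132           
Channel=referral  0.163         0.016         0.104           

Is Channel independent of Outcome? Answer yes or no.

no

P(Channel=referral) = 0.283 and P(Outcome=view) = 0.346, so their product is 0.09792, but P(Channel=referral, Outcome=view) = 0.163. Since these differ, Channel and Outcome are not independent.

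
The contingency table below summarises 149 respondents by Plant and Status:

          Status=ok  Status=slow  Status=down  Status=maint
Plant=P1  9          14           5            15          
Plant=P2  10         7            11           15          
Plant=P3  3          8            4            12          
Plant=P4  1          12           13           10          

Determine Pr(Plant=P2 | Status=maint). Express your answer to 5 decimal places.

Total with Status=maint: 15 + 15 + 12 + 10 = 52.
P(Plant=P2 | Status=maint) = 15/52 = 0.28846.

0.28846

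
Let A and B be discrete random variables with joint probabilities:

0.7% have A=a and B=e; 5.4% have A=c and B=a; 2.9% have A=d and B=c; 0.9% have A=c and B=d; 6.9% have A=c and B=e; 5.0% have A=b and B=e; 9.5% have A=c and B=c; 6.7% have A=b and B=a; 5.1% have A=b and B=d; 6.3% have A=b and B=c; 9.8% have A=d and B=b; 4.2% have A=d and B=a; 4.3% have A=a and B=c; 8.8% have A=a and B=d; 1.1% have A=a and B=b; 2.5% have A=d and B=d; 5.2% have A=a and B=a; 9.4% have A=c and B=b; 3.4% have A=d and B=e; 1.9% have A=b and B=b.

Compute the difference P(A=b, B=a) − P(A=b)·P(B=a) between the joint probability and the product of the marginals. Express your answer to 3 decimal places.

0.013

P(A=b) = 0.067 + 0.019 + 0.063 + 0.051 + 0.050 = 0.250.
P(B=a) = 0.052 + 0.067 + 0.054 + 0.042 = 0.215.
P(A=b, B=a) − P(A=b)P(B=a) = 0.067 − 0.250×0.215 = 0.013.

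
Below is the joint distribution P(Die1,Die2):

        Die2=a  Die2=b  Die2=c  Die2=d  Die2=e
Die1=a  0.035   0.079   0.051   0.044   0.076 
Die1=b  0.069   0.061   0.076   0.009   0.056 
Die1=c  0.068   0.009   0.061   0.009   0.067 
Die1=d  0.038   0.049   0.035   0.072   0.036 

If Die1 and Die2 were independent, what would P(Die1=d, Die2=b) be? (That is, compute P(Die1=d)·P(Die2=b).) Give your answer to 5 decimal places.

P(Die1=d) = 0.038 + 0.049 + 0.035 + 0.072 + 0.036 = 0.230.
P(Die2=b) = 0.079 + 0.061 + 0.009 + 0.049 = 0.198.
Product: 0.230 × 0.198 = 0.04554.

0.04554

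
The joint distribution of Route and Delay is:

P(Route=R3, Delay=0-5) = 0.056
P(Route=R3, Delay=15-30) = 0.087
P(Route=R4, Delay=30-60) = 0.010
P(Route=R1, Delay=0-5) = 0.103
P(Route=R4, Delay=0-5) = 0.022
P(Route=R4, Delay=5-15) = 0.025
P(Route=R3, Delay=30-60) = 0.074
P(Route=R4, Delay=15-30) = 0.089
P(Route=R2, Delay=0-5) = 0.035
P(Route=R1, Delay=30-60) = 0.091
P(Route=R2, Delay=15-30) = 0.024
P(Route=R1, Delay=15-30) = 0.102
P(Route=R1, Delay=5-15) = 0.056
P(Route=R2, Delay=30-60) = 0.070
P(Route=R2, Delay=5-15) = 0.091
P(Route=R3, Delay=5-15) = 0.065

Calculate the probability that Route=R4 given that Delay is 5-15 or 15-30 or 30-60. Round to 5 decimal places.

0.15816

P(Delay=5-15) = 0.056 + 0.091 + 0.065 + 0.025 = 0.237.
P(Delay=15-30) = 0.102 + 0.024 + 0.087 + 0.089 = 0.302.
P(Delay=30-60) = 0.091 + 0.070 + 0.074 + 0.010 = 0.245.
P(Delay ∈ {5-15, 15-30, 30-60}) = 0.237 + 0.302 + 0.245 = 0.784; P(Route=R4, Delay ∈ {5-15, 15-30, 30-60}) = 0.025 + 0.089 + 0.010 = 0.124.
P(Route=R4 | Delay ∈ {5-15, 15-30, 30-60}) = 0.124/0.784 = 0.15816.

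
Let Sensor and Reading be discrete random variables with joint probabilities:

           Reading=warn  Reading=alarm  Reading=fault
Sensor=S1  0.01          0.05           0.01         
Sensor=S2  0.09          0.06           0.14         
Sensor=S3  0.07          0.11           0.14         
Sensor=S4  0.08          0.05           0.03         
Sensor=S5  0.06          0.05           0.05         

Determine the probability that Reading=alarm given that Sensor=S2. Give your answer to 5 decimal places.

P(Sensor=S2) = 0.09 + 0.06 + 0.14 = 0.29.
P(Reading=alarm | Sensor=S2) = 0.06/0.29 = 0.20690.

0.20690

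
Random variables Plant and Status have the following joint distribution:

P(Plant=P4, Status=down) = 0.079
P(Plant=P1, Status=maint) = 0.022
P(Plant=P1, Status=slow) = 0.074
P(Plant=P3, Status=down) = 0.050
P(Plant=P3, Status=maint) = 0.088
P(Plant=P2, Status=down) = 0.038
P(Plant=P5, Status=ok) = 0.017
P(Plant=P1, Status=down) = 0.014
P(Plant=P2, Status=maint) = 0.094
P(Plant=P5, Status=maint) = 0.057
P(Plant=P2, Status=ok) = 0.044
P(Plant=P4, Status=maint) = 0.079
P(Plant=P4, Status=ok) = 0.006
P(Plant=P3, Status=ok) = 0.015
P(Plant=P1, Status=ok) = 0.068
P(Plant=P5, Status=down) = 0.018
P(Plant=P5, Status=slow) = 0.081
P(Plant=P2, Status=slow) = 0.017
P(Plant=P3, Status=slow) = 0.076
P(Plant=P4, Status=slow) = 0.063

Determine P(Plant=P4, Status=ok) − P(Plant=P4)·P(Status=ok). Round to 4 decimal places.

P(Plant=P4) = 0.006 + 0.063 + 0.079 + 0.079 = 0.227.
P(Status=ok) = 0.068 + 0.044 + 0.015 + 0.006 + 0.017 = 0.150.
P(Plant=P4, Status=ok) − P(Plant=P4)P(Status=ok) = 0.006 − 0.227×0.150 = -0.0281.

-0.0281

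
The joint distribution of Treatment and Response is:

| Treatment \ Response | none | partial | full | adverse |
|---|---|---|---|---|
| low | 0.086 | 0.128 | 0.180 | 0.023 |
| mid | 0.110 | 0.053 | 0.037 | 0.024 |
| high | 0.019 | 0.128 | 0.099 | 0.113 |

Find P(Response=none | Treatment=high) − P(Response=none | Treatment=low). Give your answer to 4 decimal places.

-0.1533

P(Treatment=high) = 0.019 + 0.128 + 0.099 + 0.113 = 0.359; P(Response=none | Treatment=high) = 0.019/0.359 = 0.05292.
P(Treatment=low) = 0.086 + 0.128 + 0.180 + 0.023 = 0.417; P(Response=none | Treatment=low) = 0.086/0.417 = 0.20624.
Difference = -0.1533.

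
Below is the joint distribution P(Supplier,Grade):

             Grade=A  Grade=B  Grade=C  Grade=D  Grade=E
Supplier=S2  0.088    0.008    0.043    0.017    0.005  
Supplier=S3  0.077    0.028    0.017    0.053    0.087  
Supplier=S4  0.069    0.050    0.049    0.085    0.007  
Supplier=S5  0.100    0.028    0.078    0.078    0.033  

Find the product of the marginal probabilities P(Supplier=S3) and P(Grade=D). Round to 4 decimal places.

0.0610

P(Supplier=S3) = 0.077 + 0.028 + 0.017 + 0.053 + 0.087 = 0.262.
P(Grade=D) = 0.017 + 0.053 + 0.085 + 0.078 = 0.233.
Product: 0.262 × 0.233 = 0.0610.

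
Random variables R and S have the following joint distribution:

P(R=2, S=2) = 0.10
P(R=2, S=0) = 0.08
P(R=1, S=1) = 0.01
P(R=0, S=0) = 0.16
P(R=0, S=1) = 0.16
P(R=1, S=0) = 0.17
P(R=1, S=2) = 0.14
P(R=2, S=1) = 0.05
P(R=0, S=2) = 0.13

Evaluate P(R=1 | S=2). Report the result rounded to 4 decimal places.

0.3784

P(S=2) = 0.13 + 0.14 + 0.10 = 0.37.
P(R=1 | S=2) = 0.14/0.37 = 0.3784.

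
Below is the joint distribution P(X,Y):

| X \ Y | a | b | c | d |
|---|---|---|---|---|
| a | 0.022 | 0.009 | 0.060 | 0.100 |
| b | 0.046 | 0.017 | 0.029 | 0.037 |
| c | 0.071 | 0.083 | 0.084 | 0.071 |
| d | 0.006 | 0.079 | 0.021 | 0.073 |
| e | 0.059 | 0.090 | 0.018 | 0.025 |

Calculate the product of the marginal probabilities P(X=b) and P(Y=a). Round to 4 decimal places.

P(X=b) = 0.046 + 0.017 + 0.029 + 0.037 = 0.129.
P(Y=a) = 0.022 + 0.046 + 0.071 + 0.006 + 0.059 = 0.204.
Product: 0.129 × 0.204 = 0.0263.

0.0263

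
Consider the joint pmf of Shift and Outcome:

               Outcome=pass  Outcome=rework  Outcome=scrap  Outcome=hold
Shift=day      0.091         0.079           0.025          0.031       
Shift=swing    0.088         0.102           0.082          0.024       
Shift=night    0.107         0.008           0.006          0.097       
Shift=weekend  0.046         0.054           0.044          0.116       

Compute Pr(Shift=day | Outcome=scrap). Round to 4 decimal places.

0.1592

P(Outcome=scrap) = 0.025 + 0.082 + 0.006 + 0.044 = 0.157.
P(Shift=day | Outcome=scrap) = 0.025/0.157 = 0.1592.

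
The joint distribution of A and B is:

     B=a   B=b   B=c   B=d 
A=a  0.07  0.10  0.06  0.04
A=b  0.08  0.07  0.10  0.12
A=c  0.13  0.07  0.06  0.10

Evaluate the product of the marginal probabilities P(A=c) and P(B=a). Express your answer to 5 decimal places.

P(A=c) = 0.13 + 0.07 + 0.06 + 0.10 = 0.36.
P(B=a) = 0.07 + 0.08 + 0.13 = 0.28.
Product: 0.36 × 0.28 = 0.10080.

0.10080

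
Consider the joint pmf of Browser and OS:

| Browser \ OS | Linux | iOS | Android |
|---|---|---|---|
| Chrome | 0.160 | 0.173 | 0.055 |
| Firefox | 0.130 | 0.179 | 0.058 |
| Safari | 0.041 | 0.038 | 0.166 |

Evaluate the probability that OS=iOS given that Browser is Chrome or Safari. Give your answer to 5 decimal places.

P(Browser=Chrome) = 0.160 + 0.173 + 0.055 = 0.388.
P(Browser=Safari) = 0.041 + 0.038 + 0.166 = 0.245.
P(Browser ∈ {Chrome, Safari}) = 0.388 + 0.245 = 0.633; P(OS=iOS, Browser ∈ {Chrome, Safari}) = 0.173 + 0.038 = 0.211.
P(OS=iOS | Browser ∈ {Chrome, Safari}) = 0.211/0.633 = 0.33333.

0.33333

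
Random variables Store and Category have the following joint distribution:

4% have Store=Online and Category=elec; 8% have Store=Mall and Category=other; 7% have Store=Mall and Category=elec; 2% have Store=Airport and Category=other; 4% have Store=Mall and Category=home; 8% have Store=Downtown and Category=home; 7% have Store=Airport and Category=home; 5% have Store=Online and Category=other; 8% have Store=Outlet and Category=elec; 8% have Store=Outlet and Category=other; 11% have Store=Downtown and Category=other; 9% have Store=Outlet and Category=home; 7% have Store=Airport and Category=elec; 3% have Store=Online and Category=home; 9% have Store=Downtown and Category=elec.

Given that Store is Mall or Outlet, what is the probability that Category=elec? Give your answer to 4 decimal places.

0.3409

P(Store=Mall) = 0.07 + 0.04 + 0.08 = 0.19.
P(Store=Outlet) = 0.08 + 0.09 + 0.08 = 0.25.
P(Store ∈ {Mall, Outlet}) = 0.19 + 0.25 = 0.44; P(Category=elec, Store ∈ {Mall, Outlet}) = 0.07 + 0.08 = 0.15.
P(Category=elec | Store ∈ {Mall, Outlet}) = 0.15/0.44 = 0.3409.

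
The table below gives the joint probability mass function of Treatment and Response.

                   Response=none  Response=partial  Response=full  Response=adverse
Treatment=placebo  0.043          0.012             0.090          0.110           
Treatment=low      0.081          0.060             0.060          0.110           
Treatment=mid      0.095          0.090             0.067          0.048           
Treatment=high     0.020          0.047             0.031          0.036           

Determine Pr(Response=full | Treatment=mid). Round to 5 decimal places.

P(Treatment=mid) = 0.095 + 0.090 + 0.067 + 0.048 = 0.300.
P(Response=full | Treatment=mid) = 0.067/0.300 = 0.22333.

0.22333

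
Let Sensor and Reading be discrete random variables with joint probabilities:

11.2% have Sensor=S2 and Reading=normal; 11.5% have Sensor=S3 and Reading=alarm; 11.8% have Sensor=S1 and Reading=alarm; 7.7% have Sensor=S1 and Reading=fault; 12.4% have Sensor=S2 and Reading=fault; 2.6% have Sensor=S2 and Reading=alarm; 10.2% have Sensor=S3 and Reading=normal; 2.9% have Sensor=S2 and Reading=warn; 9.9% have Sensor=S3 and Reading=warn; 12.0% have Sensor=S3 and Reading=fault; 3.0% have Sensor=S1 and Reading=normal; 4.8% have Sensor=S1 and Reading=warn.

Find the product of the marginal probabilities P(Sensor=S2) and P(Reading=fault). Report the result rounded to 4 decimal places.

0.0934

P(Sensor=S2) = 0.112 + 0.029 + 0.026 + 0.124 = 0.291.
P(Reading=fault) = 0.077 + 0.124 + 0.120 = 0.321.
Product: 0.291 × 0.321 = 0.0934.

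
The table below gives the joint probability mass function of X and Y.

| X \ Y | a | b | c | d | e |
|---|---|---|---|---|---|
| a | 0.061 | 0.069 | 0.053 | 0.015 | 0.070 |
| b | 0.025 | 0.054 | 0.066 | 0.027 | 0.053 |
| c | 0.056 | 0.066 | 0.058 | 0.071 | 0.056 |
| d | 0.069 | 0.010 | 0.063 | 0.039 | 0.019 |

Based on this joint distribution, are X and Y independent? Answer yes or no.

no

P(X=d) = 0.200 and P(Y=b) = 0.199, so their product is 0.03980, but P(X=d, Y=b) = 0.010. Since these differ, X and Y are not independent.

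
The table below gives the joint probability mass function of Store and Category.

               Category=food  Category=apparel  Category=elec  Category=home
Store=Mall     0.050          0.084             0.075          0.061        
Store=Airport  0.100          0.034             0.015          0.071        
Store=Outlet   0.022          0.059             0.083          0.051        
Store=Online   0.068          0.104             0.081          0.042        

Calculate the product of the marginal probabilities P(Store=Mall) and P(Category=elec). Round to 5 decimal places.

P(Store=Mall) = 0.050 + 0.084 + 0.075 + 0.061 = 0.270.
P(Category=elec) = 0.075 + 0.015 + 0.083 + 0.081 = 0.254.
Product: 0.270 × 0.254 = 0.06858.

0.06858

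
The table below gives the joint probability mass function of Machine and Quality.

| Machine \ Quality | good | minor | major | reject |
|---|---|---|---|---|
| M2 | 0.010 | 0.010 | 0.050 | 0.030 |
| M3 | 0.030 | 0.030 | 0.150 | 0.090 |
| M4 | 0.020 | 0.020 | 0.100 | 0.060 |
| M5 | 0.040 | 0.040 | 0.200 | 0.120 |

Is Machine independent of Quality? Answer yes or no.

Every cell satisfies P(Machine,Quality) = P(Machine)·P(Quality). For instance P(Machine=M2) = 0.100, P(Quality=major) = 0.500, and 0.100×0.500 = 0.050 matches the joint entry. So Machine and Quality are independent.

yes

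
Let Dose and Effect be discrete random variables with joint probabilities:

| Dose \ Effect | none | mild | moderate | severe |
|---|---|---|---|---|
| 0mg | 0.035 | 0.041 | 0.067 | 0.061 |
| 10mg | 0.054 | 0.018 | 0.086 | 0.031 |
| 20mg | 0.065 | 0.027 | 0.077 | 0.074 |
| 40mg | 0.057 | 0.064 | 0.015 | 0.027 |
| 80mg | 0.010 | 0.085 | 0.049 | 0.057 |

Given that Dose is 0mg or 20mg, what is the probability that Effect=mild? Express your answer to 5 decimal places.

0.15213

P(Dose=0mg) = 0.035 + 0.041 + 0.067 + 0.061 = 0.204.
P(Dose=20mg) = 0.065 + 0.027 + 0.077 + 0.074 = 0.243.
P(Dose ∈ {0mg, 20mg}) = 0.204 + 0.243 = 0.447; P(Effect=mild, Dose ∈ {0mg, 20mg}) = 0.041 + 0.027 = 0.068.
P(Effect=mild | Dose ∈ {0mg, 20mg}) = 0.068/0.447 = 0.15213.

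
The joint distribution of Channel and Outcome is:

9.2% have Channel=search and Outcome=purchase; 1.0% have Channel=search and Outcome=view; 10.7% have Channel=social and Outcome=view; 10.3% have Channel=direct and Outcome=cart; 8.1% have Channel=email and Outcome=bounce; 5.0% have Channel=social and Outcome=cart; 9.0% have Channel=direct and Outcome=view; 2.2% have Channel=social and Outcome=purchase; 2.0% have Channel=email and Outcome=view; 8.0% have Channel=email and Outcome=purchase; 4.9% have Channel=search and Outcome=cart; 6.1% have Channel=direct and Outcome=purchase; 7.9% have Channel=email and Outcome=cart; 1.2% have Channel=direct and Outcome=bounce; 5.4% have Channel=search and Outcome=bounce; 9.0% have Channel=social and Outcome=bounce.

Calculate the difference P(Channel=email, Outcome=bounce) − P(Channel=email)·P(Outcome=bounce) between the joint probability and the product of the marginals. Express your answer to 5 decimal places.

P(Channel=email) = 0.081 + 0.020 + 0.079 + 0.080 = 0.260.
P(Outcome=bounce) = 0.081 + 0.054 + 0.090 + 0.012 = 0.237.
P(Channel=email, Outcome=bounce) − P(Channel=email)P(Outcome=bounce) = 0.081 − 0.260×0.237 = 0.01938.

0.01938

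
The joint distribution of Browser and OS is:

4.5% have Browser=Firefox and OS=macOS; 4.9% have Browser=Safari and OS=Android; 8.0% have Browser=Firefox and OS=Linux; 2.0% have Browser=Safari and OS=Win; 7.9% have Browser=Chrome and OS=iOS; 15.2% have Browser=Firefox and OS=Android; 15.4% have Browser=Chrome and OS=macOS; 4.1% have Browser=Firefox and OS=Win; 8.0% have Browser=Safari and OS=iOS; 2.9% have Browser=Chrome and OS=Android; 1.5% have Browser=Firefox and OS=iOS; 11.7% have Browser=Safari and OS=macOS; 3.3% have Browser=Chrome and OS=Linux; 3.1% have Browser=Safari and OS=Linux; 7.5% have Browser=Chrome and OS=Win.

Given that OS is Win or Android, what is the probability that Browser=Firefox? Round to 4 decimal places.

P(OS=Win) = 0.075 + 0.041 + 0.020 = 0.136.
P(OS=Android) = 0.029 + 0.152 + 0.049 = 0.230.
P(OS ∈ {Win, Android}) = 0.136 + 0.230 = 0.366; P(Browser=Firefox, OS ∈ {Win, Android}) = 0.041 + 0.152 = 0.193.
P(Browser=Firefox | OS ∈ {Win, Android}) = 0.193/0.366 = 0.5273.

0.5273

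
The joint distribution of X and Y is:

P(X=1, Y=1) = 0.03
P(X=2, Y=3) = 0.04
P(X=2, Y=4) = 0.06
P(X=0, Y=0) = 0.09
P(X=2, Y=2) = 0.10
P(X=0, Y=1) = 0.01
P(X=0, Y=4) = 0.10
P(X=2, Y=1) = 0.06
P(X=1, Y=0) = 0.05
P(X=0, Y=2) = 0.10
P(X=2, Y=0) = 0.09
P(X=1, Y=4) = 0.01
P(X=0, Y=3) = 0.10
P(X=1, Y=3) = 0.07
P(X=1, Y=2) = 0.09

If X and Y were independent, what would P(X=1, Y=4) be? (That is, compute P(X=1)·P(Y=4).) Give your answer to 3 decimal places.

P(X=1) = 0.05 + 0.03 + 0.09 + 0.07 + 0.01 = 0.25.
P(Y=4) = 0.10 + 0.01 + 0.06 = 0.17.
Product: 0.25 × 0.17 = 0.043.

0.043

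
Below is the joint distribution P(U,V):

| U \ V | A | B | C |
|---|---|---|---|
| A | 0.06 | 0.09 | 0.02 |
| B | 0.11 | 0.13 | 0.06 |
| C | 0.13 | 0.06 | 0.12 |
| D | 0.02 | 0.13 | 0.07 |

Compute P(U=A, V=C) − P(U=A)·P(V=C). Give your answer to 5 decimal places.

P(U=A) = 0.06 + 0.09 + 0.02 = 0.17.
P(V=C) = 0.02 + 0.06 + 0.12 + 0.07 = 0.27.
P(U=A, V=C) − P(U=A)P(V=C) = 0.02 − 0.17×0.27 = -0.02590.

-0.02590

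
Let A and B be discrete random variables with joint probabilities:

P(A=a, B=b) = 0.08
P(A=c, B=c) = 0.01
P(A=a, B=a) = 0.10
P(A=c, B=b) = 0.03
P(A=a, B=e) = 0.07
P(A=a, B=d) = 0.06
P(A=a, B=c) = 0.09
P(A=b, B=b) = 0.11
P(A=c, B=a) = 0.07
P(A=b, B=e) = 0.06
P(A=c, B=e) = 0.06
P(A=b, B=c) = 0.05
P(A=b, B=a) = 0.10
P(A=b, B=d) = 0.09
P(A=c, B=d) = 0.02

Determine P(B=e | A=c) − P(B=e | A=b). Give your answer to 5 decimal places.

P(A=c) = 0.07 + 0.03 + 0.01 + 0.02 + 0.06 = 0.19; P(B=e | A=c) = 0.06/0.19 = 0.315789.
P(A=b) = 0.10 + 0.11 + 0.05 + 0.09 + 0.06 = 0.41; P(B=e | A=b) = 0.06/0.41 = 0.146341.
Difference = 0.16945.

0.16945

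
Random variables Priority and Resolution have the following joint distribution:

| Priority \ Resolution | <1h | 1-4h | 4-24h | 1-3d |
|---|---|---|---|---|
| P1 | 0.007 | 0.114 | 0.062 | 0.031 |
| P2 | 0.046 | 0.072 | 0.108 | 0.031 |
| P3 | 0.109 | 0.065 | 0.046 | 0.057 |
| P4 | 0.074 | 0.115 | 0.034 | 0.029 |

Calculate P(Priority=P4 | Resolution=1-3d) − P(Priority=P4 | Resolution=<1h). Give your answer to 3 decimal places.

-0.118

P(Resolution=1-3d) = 0.031 + 0.031 + 0.057 + 0.029 = 0.148; P(Priority=P4 | Resolution=1-3d) = 0.029/0.148 = 0.1959.
P(Resolution=<1h) = 0.007 + 0.046 + 0.109 + 0.074 = 0.236; P(Priority=P4 | Resolution=<1h) = 0.074/0.236 = 0.3136.
Difference = -0.118.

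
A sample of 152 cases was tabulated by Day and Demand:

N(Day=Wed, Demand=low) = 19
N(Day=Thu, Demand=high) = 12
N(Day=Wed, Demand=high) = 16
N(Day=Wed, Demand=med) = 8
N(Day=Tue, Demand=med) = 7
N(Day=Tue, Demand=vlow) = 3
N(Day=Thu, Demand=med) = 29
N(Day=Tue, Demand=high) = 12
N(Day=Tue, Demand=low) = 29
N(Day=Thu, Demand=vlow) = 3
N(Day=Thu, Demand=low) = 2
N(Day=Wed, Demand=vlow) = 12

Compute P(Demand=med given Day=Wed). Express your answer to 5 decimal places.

0.14545

Total with Day=Wed: 12 + 19 + 8 + 16 = 55.
P(Demand=med | Day=Wed) = 8/55 = 0.14545.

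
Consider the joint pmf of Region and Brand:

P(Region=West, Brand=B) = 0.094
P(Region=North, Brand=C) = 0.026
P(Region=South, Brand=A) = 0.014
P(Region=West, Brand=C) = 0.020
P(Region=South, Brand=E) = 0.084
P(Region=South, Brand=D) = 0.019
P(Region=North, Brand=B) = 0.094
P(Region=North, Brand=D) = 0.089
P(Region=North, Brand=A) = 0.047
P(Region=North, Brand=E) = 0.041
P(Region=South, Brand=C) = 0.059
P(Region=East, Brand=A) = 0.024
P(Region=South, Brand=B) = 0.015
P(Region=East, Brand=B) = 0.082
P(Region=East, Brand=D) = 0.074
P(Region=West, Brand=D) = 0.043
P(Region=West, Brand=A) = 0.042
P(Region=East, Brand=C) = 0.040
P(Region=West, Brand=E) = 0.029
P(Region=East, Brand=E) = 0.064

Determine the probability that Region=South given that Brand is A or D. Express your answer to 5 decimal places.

P(Brand=A) = 0.047 + 0.014 + 0.024 + 0.042 = 0.127.
P(Brand=D) = 0.089 + 0.019 + 0.074 + 0.043 = 0.225.
P(Brand ∈ {A, D}) = 0.127 + 0.225 = 0.352; P(Region=South, Brand ∈ {A, D}) = 0.014 + 0.019 = 0.033.
P(Region=South | Brand ∈ {A, D}) = 0.033/0.352 = 0.09375.

0.09375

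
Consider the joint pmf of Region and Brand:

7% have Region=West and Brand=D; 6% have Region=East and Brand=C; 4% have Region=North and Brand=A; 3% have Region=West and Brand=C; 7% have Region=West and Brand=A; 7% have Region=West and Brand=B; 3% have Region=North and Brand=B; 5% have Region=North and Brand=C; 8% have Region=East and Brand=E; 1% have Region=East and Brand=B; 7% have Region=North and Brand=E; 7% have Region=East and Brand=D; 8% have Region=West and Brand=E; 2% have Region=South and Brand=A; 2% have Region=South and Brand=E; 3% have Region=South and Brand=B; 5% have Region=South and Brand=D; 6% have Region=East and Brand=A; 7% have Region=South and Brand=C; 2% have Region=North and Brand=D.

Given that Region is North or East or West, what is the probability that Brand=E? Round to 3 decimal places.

0.284

P(Region=North) = 0.04 + 0.03 + 0.05 + 0.02 + 0.07 = 0.21.
P(Region=East) = 0.06 + 0.01 + 0.06 + 0.07 + 0.08 = 0.28.
P(Region=West) = 0.07 + 0.07 + 0.03 + 0.07 + 0.08 = 0.32.
P(Region ∈ {North, East, West}) = 0.21 + 0.28 + 0.32 = 0.81; P(Brand=E, Region ∈ {North, East, West}) = 0.07 + 0.08 + 0.08 = 0.23.
P(Brand=E | Region ∈ {North, East, West}) = 0.23/0.81 = 0.284.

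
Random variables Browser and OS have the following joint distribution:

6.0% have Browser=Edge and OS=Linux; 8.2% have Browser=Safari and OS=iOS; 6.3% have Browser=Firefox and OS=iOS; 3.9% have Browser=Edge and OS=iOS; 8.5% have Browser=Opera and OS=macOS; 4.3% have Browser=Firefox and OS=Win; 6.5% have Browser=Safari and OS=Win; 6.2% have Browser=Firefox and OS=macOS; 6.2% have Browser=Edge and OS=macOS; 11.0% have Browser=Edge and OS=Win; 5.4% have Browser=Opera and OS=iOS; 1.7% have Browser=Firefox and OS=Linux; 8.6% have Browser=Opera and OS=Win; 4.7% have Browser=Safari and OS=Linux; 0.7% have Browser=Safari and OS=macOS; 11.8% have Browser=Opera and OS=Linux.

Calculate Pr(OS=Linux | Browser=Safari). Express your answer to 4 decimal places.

0.2338

P(Browser=Safari) = 0.065 + 0.007 + 0.047 + 0.082 = 0.201.
P(OS=Linux | Browser=Safari) = 0.047/0.201 = 0.2338.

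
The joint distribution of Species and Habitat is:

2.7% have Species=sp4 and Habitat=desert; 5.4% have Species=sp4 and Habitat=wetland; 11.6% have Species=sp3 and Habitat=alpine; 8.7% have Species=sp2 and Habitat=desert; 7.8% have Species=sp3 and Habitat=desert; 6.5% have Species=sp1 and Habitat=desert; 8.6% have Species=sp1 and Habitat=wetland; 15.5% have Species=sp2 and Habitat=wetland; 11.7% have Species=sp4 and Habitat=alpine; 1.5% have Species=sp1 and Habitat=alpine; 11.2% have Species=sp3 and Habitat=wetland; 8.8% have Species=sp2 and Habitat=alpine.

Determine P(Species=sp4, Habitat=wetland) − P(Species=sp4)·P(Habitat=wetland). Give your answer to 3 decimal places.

P(Species=sp4) = 0.054 + 0.027 + 0.117 = 0.198.
P(Habitat=wetland) = 0.086 + 0.155 + 0.112 + 0.054 = 0.407.
P(Species=sp4, Habitat=wetland) − P(Species=sp4)P(Habitat=wetland) = 0.054 − 0.198×0.407 = -0.027.

-0.027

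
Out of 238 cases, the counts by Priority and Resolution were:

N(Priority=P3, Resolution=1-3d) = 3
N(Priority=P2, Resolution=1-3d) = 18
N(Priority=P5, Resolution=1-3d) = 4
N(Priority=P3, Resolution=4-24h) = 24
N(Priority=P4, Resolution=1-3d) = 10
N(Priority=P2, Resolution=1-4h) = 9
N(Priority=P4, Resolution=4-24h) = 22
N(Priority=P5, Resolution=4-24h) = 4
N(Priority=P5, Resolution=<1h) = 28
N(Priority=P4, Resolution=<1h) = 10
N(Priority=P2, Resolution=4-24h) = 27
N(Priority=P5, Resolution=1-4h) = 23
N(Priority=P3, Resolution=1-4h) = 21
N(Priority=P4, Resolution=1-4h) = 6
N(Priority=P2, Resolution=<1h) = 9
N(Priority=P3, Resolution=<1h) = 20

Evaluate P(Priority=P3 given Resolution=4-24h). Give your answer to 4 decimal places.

0.3117

Total with Resolution=4-24h: 27 + 24 + 22 + 4 = 77.
P(Priority=P3 | Resolution=4-24h) = 24/77 = 0.3117.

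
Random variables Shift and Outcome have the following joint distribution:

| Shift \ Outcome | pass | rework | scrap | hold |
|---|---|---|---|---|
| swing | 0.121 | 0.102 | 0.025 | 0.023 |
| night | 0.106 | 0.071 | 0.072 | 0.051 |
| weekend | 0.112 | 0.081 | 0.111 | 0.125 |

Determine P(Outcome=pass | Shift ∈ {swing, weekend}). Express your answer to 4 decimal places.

P(Shift=swing) = 0.121 + 0.102 + 0.025 + 0.023 = 0.271.
P(Shift=weekend) = 0.112 + 0.081 + 0.111 + 0.125 = 0.429.
P(Shift ∈ {swing, weekend}) = 0.271 + 0.429 = 0.700; P(Outcome=pass, Shift ∈ {swing, weekend}) = 0.121 + 0.112 = 0.233.
P(Outcome=pass | Shift ∈ {swing, weekend}) = 0.233/0.700 = 0.3329.

0.3329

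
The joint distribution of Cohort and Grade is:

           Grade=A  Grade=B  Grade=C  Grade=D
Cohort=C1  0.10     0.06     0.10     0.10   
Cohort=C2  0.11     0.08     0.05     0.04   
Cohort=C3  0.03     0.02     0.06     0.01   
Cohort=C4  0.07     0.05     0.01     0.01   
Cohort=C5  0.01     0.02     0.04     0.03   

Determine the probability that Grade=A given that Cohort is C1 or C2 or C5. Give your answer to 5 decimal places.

P(Cohort=C1) = 0.10 + 0.06 + 0.10 + 0.10 = 0.36.
P(Cohort=C2) = 0.11 + 0.08 + 0.05 + 0.04 = 0.28.
P(Cohort=C5) = 0.01 + 0.02 + 0.04 + 0.03 = 0.10.
P(Cohort ∈ {C1, C2, C5}) = 0.36 + 0.28 + 0.10 = 0.74; P(Grade=A, Cohort ∈ {C1, C2, C5}) = 0.10 + 0.11 + 0.01 = 0.22.
P(Grade=A | Cohort ∈ {C1, C2, C5}) = 0.22/0.74 = 0.29730.

0.29730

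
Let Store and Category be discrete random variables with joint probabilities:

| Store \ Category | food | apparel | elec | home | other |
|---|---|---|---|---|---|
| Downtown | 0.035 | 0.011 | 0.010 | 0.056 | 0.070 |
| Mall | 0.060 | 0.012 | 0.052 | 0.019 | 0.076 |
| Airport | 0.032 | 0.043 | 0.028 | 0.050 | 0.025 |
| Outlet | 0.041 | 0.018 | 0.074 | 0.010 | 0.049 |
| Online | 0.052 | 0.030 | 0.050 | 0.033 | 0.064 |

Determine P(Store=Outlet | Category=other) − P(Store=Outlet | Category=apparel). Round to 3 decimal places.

P(Category=other) = 0.070 + 0.076 + 0.025 + 0.049 + 0.064 = 0.284; P(Store=Outlet | Category=other) = 0.049/0.284 = 0.1725.
P(Category=apparel) = 0.011 + 0.012 + 0.043 + 0.018 + 0.030 = 0.114; P(Store=Outlet | Category=apparel) = 0.018/0.114 = 0.1579.
Difference = 0.015.

0.015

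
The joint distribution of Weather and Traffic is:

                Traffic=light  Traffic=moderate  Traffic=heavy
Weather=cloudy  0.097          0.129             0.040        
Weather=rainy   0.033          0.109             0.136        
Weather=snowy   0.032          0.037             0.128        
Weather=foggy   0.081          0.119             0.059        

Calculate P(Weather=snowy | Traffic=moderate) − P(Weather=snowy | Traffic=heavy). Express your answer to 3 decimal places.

P(Traffic=moderate) = 0.129 + 0.109 + 0.037 + 0.119 = 0.394; P(Weather=snowy | Traffic=moderate) = 0.037/0.394 = 0.0939.
P(Traffic=heavy) = 0.040 + 0.136 + 0.128 + 0.059 = 0.363; P(Weather=snowy | Traffic=heavy) = 0.128/0.363 = 0.3526.
Difference = -0.259.

-0.259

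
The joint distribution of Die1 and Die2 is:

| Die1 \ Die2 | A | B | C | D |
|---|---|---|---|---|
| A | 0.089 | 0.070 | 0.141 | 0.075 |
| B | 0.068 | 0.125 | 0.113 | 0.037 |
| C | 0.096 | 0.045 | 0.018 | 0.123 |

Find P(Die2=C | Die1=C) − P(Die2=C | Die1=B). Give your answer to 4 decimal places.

P(Die1=C) = 0.096 + 0.045 + 0.018 + 0.123 = 0.282; P(Die2=C | Die1=C) = 0.018/0.282 = 0.06383.
P(Die1=B) = 0.068 + 0.125 + 0.113 + 0.037 = 0.343; P(Die2=C | Die1=B) = 0.113/0.343 = 0.32945.
Difference = -0.2656.

-0.2656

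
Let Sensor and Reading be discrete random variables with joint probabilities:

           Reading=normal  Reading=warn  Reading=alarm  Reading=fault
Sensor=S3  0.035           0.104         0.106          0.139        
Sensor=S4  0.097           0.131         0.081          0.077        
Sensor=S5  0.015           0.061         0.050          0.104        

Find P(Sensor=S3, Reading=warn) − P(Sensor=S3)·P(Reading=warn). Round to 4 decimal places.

P(Sensor=S3) = 0.035 + 0.104 + 0.106 + 0.139 = 0.384.
P(Reading=warn) = 0.104 + 0.131 + 0.061 = 0.296.
P(Sensor=S3, Reading=warn) − P(Sensor=S3)P(Reading=warn) = 0.104 − 0.384×0.296 = -0.0097.

-0.0097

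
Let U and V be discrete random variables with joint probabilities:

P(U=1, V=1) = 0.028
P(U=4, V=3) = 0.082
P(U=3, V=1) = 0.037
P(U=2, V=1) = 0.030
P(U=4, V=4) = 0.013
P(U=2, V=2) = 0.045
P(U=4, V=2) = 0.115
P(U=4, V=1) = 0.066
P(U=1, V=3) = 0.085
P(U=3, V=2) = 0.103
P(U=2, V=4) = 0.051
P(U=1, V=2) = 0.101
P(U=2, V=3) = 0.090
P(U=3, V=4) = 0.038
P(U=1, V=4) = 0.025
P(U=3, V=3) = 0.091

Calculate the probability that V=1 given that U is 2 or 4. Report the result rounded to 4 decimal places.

0.1951

P(U=2) = 0.030 + 0.045 + 0.090 + 0.051 = 0.216.
P(U=4) = 0.066 + 0.115 + 0.082 + 0.013 = 0.276.
P(U ∈ {2, 4}) = 0.216 + 0.276 = 0.492; P(V=1, U ∈ {2, 4}) = 0.030 + 0.066 = 0.096.
P(V=1 | U ∈ {2, 4}) = 0.096/0.492 = 0.1951.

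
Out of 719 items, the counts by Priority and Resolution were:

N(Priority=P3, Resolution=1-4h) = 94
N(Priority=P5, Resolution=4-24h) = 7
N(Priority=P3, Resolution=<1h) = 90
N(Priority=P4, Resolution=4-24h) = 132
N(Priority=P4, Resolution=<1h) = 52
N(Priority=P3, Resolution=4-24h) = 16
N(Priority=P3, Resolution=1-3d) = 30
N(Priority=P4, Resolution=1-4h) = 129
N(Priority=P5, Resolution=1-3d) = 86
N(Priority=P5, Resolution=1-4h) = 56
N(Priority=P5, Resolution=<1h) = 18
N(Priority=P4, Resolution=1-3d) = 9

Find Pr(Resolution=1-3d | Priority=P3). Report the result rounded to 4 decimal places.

0.1304

Total with Priority=P3: 90 + 94 + 16 + 30 = 230.
P(Resolution=1-3d | Priority=P3) = 30/230 = 0.1304.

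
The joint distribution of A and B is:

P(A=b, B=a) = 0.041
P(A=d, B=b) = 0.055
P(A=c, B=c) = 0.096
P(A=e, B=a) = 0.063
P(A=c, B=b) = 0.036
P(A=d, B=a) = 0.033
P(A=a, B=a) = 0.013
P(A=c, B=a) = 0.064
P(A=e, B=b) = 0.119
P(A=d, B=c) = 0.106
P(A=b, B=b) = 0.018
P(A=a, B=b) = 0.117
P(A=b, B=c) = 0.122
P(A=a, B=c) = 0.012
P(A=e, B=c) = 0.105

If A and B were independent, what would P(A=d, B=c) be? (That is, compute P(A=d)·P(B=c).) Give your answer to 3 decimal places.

0.086

P(A=d) = 0.033 + 0.055 + 0.106 = 0.194.
P(B=c) = 0.012 + 0.122 + 0.096 + 0.106 + 0.105 = 0.441.
Product: 0.194 × 0.441 = 0.086.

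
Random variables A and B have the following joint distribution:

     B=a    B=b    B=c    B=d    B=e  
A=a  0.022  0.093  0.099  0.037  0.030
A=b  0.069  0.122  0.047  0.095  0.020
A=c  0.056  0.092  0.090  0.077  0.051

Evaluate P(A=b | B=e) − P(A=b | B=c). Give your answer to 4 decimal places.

-0.0011

P(B=e) = 0.030 + 0.020 + 0.051 = 0.101; P(A=b | B=e) = 0.020/0.101 = 0.19802.
P(B=c) = 0.099 + 0.047 + 0.090 = 0.236; P(A=b | B=c) = 0.047/0.236 = 0.19915.
Difference = -0.0011.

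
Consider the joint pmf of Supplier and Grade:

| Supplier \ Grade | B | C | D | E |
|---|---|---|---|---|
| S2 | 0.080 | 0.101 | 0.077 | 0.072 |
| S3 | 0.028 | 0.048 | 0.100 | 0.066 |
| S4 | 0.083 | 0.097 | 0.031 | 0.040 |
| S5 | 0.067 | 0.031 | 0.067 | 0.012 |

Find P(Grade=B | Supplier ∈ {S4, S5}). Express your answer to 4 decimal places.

P(Supplier=S4) = 0.083 + 0.097 + 0.031 + 0.040 = 0.251.
P(Supplier=S5) = 0.067 + 0.031 + 0.067 + 0.012 = 0.177.
P(Supplier ∈ {S4, S5}) = 0.251 + 0.177 = 0.428; P(Grade=B, Supplier ∈ {S4, S5}) = 0.083 + 0.067 = 0.150.
P(Grade=B | Supplier ∈ {S4, S5}) = 0.150/0.428 = 0.3505.

0.3505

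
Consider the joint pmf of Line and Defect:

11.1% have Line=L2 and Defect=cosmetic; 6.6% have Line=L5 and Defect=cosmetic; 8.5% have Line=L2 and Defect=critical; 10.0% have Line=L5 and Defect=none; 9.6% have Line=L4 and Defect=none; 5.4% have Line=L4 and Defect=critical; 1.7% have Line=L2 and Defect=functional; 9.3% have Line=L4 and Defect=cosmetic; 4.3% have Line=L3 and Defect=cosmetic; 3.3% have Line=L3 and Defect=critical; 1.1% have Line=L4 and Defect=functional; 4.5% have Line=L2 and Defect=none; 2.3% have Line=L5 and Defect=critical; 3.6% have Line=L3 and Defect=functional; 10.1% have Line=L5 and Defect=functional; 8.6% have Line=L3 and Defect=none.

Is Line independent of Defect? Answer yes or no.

no

P(Line=L5) = 0.290 and P(Defect=functional) = 0.165, so their product is 0.04785, but P(Line=L5, Defect=functional) = 0.101. Since these differ, Line and Defect are not independent.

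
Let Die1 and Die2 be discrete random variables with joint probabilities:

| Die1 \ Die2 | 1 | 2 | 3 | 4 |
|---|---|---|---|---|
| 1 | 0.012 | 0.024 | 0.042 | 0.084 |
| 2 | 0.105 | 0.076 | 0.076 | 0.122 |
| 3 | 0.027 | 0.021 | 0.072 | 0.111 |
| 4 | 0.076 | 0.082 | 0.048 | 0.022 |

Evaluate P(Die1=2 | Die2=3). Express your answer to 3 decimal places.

P(Die2=3) = 0.042 + 0.076 + 0.072 + 0.048 = 0.238.
P(Die1=2 | Die2=3) = 0.076/0.238 = 0.319.

0.319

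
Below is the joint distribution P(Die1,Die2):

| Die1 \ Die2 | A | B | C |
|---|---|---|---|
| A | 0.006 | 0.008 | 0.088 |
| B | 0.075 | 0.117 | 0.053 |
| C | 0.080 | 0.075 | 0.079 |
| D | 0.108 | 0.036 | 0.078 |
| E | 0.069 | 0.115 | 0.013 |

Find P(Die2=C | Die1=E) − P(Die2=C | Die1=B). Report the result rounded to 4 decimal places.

-0.1503

P(Die1=E) = 0.069 + 0.115 + 0.013 = 0.197; P(Die2=C | Die1=E) = 0.013/0.197 = 0.06599.
P(Die1=B) = 0.075 + 0.117 + 0.053 = 0.245; P(Die2=C | Die1=B) = 0.053/0.245 = 0.21633.
Difference = -0.1503.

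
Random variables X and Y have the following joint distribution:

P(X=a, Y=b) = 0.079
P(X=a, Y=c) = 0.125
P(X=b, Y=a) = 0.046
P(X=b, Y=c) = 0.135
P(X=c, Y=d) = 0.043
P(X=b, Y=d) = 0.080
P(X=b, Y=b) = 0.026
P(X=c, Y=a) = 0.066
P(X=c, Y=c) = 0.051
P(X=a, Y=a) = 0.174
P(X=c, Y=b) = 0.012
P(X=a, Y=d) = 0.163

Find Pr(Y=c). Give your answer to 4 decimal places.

P(Y=c) = 0.125 + 0.135 + 0.051 = 0.311.

0.3110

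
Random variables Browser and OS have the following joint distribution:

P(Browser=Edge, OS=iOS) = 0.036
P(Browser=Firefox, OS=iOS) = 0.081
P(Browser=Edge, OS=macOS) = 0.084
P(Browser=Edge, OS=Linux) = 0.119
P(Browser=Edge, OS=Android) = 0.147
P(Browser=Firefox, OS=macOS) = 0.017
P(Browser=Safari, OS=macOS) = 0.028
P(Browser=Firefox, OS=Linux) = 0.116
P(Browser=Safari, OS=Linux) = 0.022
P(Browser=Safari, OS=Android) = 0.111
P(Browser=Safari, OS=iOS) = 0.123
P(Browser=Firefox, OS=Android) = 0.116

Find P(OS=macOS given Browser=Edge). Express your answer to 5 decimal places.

P(Browser=Edge) = 0.084 + 0.119 + 0.036 + 0.147 = 0.386.
P(OS=macOS | Browser=Edge) = 0.084/0.386 = 0.21762.

0.21762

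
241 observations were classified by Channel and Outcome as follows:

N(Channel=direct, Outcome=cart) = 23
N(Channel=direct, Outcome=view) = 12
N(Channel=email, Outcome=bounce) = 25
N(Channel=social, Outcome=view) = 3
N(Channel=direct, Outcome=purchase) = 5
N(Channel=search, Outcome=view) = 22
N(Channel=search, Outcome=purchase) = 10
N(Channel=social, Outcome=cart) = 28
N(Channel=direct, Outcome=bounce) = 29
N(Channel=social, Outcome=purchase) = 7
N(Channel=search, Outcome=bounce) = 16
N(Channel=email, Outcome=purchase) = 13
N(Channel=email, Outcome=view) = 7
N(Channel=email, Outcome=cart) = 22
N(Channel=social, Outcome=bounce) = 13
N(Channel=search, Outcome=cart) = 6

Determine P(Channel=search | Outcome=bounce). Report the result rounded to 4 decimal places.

0.1928

Total with Outcome=bounce: 25 + 16 + 13 + 29 = 83.
P(Channel=search | Outcome=bounce) = 16/83 = 0.1928.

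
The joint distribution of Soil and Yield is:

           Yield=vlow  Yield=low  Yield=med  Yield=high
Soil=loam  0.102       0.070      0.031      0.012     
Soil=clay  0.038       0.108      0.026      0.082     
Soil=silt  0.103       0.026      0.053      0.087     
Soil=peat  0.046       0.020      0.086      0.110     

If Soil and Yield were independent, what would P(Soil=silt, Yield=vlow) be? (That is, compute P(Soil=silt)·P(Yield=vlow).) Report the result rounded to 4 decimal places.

0.0777

P(Soil=silt) = 0.103 + 0.026 + 0.053 + 0.087 = 0.269.
P(Yield=vlow) = 0.102 + 0.038 + 0.103 + 0.046 = 0.289.
Product: 0.269 × 0.289 = 0.0777.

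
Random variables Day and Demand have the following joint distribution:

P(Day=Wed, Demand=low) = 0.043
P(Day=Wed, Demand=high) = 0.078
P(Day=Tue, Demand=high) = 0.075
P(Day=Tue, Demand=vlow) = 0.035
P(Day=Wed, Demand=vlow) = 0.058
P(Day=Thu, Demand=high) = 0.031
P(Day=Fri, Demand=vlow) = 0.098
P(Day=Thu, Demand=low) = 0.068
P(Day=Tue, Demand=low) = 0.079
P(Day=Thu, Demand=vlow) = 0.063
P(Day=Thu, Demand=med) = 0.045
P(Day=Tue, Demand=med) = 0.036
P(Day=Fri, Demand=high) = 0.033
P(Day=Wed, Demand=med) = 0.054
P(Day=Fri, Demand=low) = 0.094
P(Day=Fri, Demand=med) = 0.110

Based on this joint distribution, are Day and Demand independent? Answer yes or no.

no

P(Day=Fri) = 0.335 and P(Demand=high) = 0.217, so their product is 0.07270, but P(Day=Fri, Demand=high) = 0.033. Since these differ, Day and Demand are not independent.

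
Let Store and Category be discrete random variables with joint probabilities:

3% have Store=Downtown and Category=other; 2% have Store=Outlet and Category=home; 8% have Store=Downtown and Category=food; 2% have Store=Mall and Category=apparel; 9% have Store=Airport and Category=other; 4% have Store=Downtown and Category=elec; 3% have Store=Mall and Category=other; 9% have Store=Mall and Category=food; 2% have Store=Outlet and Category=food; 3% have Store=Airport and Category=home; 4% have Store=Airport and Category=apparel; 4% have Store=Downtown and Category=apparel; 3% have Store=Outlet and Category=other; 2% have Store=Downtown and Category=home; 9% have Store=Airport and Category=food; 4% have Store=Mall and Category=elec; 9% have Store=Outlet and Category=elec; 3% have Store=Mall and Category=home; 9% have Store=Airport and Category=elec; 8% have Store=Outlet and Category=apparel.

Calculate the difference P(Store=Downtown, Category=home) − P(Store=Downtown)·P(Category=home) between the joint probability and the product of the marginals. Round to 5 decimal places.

-0.00100

P(Store=Downtown) = 0.08 + 0.04 + 0.04 + 0.02 + 0.03 = 0.21.
P(Category=home) = 0.02 + 0.03 + 0.03 + 0.02 = 0.10.
P(Store=Downtown, Category=home) − P(Store=Downtown)P(Category=home) = 0.02 − 0.21×0.10 = -0.00100.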